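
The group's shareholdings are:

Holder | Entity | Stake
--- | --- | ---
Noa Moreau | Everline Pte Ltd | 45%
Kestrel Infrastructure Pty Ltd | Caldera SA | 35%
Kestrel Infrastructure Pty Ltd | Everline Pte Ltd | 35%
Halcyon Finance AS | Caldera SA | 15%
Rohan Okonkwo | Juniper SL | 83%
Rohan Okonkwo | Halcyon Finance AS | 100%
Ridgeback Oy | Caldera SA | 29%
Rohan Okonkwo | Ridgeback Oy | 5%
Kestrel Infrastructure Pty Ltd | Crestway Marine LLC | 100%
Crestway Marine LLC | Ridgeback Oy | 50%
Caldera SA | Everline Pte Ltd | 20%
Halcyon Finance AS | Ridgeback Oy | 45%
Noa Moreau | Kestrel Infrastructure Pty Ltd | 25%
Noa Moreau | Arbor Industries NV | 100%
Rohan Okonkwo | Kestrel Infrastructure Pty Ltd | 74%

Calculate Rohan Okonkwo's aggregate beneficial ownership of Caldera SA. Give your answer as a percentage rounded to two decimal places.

66.13%

Rohan reaches Caldera along 5 paths.
Via Kestrel: 74% × 35% = 25.9%.
Via Halcyon: 100% × 15% = 15%.
Via Ridgeback: 5% × 29% = 1.45%.
Via Halcyon → Ridgeback: 100% × 45% × 29% = 13.05%.
Via Kestrel → Crestway → Ridgeback: 74% × 100% × 50% × 29% = 10.73%.
Total: 25.9% + 15% + 1.45% + 13.05% + 10.73% = 66.13%.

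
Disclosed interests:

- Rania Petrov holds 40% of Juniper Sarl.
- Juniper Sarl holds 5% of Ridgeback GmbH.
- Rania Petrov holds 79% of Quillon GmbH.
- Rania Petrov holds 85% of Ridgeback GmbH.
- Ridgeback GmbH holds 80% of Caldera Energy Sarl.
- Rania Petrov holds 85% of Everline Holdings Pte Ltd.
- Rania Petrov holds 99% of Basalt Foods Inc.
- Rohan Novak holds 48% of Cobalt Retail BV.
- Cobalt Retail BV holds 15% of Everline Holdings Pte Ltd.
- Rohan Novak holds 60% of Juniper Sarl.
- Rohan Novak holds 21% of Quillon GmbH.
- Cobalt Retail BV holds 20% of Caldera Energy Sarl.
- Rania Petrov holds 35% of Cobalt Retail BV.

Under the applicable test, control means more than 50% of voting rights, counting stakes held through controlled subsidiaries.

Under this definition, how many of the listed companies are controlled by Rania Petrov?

Rania holds 85% of Ridgeback, so Rania controls Ridgeback.
Ridgeback holds 80% of Caldera, so Rania controls Caldera.
Rania holds 99% of Basalt, so Rania controls Basalt.
Rania holds 85% of Everline, so Rania controls Everline.
Rania holds 79% of Quillon, so Rania controls Quillon.
No other company's threshold is met.
Rania controls 5 companies.

5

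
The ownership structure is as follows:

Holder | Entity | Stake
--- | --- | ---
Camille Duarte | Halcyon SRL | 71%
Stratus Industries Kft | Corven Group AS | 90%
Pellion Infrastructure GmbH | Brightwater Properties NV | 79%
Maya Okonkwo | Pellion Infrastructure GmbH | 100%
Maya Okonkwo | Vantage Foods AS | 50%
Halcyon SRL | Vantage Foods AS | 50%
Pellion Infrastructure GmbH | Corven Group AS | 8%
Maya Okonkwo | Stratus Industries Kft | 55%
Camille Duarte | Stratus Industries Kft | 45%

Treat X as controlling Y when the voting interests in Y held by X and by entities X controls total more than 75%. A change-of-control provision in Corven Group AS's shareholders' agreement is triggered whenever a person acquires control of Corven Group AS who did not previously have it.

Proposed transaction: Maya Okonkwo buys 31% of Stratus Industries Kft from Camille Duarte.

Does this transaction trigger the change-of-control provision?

The purchase adds only to Maya's holdings (Camille's stake shrinks), so Maya is the only person who could newly come to control Corven.
Maya holds 100% of Pellion, so Maya controls Pellion.
Pellion holds 79% of Brightwater, so Maya controls Brightwater.
In Corven, Maya's side holds only 8%, not > 75%.
So before the transaction, Maya does not control Corven.
After the purchase, Maya's direct stake in Stratus rises to 55% + 31% = 86%, and Camille's stake falls to 14%.
Maya holds 86% of Stratus, so Maya controls Stratus.
Stratus and Pellion together hold 90% + 8% = 98% of Corven, so Maya controls Corven.
Maya did not control Corven before and does after, so the clause is triggered.

Yes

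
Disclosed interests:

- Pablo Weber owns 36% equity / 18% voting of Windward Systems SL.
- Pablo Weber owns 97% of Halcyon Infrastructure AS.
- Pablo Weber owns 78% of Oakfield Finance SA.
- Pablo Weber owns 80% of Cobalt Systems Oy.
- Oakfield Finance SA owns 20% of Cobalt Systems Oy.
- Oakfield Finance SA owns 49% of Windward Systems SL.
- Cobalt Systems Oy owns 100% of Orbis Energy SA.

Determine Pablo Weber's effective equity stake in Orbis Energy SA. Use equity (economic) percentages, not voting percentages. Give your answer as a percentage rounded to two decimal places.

95.60%

Pablo reaches Orbis along 2 paths.
Via Oakfield → Cobalt: 78% × 20% × 100% = 15.6%.
Via Cobalt: 80% × 100% = 80%.
Total: 15.6% + 80% = 95.6%.
Rounded: 95.60%.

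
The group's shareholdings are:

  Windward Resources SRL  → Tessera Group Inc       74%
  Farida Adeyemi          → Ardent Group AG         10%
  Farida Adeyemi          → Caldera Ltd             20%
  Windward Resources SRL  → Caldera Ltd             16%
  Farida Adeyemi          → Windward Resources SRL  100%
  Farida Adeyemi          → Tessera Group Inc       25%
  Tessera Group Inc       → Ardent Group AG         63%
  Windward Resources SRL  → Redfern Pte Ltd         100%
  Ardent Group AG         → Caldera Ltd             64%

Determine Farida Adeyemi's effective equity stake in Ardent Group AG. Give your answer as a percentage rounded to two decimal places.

72.37%

Farida reaches Ardent along 3 paths.
Direct stake: 10% = 10%.
Via Windward → Tessera: 100% × 74% × 63% = 46.62%.
Via Tessera: 25% × 63% = 15.75%.
Total: 10% + 46.62% + 15.75% = 72.37%.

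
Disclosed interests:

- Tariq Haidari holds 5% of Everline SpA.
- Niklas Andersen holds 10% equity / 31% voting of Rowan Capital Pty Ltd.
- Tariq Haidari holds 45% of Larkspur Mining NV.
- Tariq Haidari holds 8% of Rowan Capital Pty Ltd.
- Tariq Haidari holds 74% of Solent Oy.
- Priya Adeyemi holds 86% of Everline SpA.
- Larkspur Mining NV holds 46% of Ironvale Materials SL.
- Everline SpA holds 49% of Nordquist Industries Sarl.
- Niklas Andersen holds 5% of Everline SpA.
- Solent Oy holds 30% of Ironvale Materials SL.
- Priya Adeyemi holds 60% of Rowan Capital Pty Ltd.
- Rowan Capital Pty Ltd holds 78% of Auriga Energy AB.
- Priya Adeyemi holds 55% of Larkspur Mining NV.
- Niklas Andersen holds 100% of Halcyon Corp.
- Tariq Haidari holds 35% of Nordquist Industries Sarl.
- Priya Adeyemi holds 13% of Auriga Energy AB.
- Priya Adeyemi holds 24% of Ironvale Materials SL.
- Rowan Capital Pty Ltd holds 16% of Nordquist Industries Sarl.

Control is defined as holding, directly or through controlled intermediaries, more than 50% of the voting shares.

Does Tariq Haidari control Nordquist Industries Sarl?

Tariq holds 74% of Solent, so Tariq controls Solent.
In Nordquist, Tariq's side holds only 35%, not > 50%.
So Tariq does not control Nordquist.

No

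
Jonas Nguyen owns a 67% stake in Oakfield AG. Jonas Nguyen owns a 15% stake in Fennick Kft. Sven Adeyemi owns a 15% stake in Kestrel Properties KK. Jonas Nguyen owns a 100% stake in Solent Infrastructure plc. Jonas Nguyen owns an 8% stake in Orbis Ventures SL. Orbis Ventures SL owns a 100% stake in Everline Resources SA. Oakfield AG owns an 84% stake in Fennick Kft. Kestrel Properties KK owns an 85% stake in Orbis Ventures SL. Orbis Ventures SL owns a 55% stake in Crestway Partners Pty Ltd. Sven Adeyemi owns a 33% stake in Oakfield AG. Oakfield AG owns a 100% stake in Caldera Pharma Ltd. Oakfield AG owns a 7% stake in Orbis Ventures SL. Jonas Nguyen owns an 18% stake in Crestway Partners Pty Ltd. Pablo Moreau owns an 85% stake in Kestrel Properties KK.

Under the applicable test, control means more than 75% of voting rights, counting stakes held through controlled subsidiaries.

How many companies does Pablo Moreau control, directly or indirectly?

3

Pablo holds 85% of Kestrel, so Pablo controls Kestrel.
Kestrel holds 85% of Orbis, so Pablo controls Orbis.
Orbis holds 100% of Everline, so Pablo controls Everline.
No other company's threshold is met.
Pablo controls 3 companies.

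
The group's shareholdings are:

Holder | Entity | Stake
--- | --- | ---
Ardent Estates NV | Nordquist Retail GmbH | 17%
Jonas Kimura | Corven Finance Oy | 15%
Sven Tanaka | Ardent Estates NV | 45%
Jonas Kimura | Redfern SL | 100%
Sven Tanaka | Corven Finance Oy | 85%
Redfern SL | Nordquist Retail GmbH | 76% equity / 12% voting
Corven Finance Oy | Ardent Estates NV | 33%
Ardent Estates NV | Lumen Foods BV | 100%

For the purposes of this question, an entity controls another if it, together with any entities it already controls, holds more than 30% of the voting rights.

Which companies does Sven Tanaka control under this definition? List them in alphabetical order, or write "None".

Sven holds 85% of Corven, so Sven controls Corven.
Sven and Corven together hold 45% + 33% = 78% of Ardent, so Sven controls Ardent.
Ardent holds 100% of Lumen, so Sven controls Lumen.
No other company's threshold is met.

Ardent Estates NV, Corven Finance Oy, Lumen Foods BV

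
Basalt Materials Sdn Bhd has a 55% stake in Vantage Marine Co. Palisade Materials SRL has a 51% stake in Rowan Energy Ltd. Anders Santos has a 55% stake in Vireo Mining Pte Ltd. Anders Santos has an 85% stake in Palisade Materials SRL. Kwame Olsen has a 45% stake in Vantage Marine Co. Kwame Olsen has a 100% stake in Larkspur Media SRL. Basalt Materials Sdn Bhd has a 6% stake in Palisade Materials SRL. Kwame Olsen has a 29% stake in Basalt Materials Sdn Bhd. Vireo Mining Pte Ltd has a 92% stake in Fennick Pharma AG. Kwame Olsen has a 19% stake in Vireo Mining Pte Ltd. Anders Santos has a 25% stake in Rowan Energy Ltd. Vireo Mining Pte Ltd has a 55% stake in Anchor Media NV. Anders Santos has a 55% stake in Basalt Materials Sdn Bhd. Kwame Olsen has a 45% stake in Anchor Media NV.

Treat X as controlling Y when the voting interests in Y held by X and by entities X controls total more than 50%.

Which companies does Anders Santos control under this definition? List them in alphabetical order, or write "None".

Anders holds 55% of Vireo, so Anders controls Vireo.
Anders holds 55% of Basalt, so Anders controls Basalt.
Vireo holds 55% of Anchor, so Anders controls Anchor.
Anders and Basalt together hold 85% + 6% = 91% of Palisade, so Anders controls Palisade.
Vireo holds 92% of Fennick, so Anders controls Fennick.
Basalt holds 55% of Vantage, so Anders controls Vantage.
Palisade and Anders together hold 51% + 25% = 76% of Rowan, so Anders controls Rowan.
No other company's threshold is met.

Anchor Media NV, Basalt Materials Sdn Bhd, Fennick Pharma AG, Palisade Materials SRL, Rowan Energy Ltd, Vantage Marine Co, Vireo Mining Pte Ltd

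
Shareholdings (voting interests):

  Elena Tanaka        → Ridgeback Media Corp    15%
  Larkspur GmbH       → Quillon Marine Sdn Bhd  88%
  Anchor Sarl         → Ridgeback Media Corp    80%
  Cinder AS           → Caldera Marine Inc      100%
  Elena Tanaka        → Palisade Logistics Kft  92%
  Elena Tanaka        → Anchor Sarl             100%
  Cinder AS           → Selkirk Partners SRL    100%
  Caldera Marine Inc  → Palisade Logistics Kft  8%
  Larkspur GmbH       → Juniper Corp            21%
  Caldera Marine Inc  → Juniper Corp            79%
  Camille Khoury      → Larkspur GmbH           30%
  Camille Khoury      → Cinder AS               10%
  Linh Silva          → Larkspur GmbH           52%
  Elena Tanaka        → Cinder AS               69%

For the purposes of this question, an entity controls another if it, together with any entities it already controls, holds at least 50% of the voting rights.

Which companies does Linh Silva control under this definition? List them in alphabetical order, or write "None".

Larkspur GmbH, Quillon Marine Sdn Bhd

Linh holds 52% of Larkspur, so Linh controls Larkspur.
Larkspur holds 88% of Quillon, so Linh controls Quillon.
No other company's threshold is met.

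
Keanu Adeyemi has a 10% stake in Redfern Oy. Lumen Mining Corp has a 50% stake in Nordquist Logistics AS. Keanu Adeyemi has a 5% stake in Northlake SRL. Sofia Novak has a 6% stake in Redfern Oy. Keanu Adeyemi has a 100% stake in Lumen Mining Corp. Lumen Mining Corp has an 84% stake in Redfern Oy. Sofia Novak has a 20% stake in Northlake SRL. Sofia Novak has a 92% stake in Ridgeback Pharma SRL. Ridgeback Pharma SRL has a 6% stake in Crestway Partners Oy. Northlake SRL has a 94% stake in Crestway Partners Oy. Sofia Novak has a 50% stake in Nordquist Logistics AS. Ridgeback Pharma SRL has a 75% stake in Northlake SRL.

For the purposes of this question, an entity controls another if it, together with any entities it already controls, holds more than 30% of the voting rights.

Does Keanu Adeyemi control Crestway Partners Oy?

Keanu holds 100% of Lumen, so Keanu controls Lumen.
Lumen holds 50% of Nordquist, so Keanu controls Nordquist.
Lumen and Keanu together hold 84% + 10% = 94% of Redfern, so Keanu controls Redfern.
Neither Keanu nor any entity Keanu controls holds any voting interest in Crestway.
So Keanu does not control Crestway.

No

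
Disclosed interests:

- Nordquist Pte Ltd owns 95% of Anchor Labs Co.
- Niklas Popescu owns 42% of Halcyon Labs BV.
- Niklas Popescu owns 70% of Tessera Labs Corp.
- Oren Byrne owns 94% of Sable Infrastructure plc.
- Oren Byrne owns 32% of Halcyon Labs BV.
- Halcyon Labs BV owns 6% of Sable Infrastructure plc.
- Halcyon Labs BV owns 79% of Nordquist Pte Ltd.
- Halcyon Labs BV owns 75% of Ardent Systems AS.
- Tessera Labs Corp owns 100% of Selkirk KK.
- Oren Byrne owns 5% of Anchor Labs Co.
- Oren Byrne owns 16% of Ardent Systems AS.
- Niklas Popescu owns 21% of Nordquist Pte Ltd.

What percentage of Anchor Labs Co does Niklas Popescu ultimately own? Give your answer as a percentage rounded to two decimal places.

Niklas reaches Anchor along 2 paths.
Via Halcyon → Nordquist: 42% × 79% × 95% = 31.521%.
Via Nordquist: 21% × 95% = 19.95%.
Total: 31.521% + 19.95% = 51.471%.
Rounded: 51.47%.

51.47%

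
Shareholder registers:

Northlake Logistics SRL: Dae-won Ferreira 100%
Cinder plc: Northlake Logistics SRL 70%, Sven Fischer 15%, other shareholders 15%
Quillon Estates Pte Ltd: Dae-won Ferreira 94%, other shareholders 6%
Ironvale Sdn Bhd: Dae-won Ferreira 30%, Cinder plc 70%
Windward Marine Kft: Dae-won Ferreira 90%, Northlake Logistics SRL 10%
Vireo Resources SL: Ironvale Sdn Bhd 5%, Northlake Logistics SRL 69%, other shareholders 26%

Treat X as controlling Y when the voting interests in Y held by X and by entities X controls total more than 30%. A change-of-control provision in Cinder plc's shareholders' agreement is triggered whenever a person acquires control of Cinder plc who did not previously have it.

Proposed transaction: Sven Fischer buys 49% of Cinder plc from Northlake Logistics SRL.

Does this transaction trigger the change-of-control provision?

Yes

The purchase adds only to Sven's holdings (Northlake's stake shrinks), so Sven is the only person who could newly come to control Cinder.
Sven's largest direct stake is 15% in Cinder, which does not meet the threshold, so Sven controls no company.
In Cinder, Sven's side holds only 15%, not > 30%.
So before the transaction, Sven does not control Cinder.
After the purchase, Sven's direct stake in Cinder rises to 15% + 49% = 64%, and Northlake's stake falls to 21%.
Sven holds 64% of Cinder, so Sven controls Cinder.
Sven did not control Cinder before and does after, so the clause is triggered.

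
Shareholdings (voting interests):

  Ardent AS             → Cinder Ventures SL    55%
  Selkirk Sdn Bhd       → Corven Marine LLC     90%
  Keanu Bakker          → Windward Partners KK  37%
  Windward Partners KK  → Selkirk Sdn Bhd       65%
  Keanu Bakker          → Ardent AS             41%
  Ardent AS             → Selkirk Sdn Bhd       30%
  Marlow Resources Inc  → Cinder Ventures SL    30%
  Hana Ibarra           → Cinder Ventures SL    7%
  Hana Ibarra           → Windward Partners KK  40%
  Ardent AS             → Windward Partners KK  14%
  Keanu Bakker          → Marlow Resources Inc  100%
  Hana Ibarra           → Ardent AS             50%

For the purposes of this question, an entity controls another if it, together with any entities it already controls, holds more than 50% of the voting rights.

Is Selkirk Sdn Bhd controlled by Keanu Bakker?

Keanu holds 100% of Marlow, so Keanu controls Marlow.
Neither Keanu nor any entity Keanu controls holds any voting interest in Selkirk.
So Keanu does not control Selkirk.

No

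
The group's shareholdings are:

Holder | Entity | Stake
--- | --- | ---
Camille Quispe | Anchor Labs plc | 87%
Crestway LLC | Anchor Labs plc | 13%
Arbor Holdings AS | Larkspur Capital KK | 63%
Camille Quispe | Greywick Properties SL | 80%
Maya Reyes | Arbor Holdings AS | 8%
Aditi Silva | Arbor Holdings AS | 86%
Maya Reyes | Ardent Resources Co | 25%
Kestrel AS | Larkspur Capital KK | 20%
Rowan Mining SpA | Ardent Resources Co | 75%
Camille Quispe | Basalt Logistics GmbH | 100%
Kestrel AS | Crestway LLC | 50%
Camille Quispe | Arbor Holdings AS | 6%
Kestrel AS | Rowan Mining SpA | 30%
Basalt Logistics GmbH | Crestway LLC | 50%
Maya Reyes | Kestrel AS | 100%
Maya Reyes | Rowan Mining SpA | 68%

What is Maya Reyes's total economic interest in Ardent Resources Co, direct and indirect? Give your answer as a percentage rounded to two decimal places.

98.50%

Maya reaches Ardent along 3 paths.
Direct stake: 25% = 25%.
Via Kestrel → Rowan: 100% × 30% × 75% = 22.5%.
Via Rowan: 68% × 75% = 51%.
Total: 25% + 22.5% + 51% = 98.5%.
Rounded: 98.50%.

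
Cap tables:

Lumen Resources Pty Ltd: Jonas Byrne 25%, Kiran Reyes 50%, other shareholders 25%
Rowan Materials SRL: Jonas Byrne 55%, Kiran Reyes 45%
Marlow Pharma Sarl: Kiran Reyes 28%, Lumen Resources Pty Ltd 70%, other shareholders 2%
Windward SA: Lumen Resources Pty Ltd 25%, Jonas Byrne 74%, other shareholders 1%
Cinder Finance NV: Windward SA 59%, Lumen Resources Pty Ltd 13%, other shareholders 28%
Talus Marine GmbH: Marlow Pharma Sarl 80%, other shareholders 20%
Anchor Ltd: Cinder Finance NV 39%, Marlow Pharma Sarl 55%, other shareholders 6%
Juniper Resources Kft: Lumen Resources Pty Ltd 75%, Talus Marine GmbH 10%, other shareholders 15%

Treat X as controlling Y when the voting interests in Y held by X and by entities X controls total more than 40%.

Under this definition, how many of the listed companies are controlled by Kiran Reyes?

6

Kiran holds 50% of Lumen, so Kiran controls Lumen.
Kiran holds 45% of Rowan, so Kiran controls Rowan.
Kiran and Lumen together hold 28% + 70% = 98% of Marlow, so Kiran controls Marlow.
Marlow holds 80% of Talus, so Kiran controls Talus.
Marlow holds 55% of Anchor, so Kiran controls Anchor.
Lumen and Talus together hold 75% + 10% = 85% of Juniper, so Kiran controls Juniper.
No other company's threshold is met.
Kiran controls 6 companies.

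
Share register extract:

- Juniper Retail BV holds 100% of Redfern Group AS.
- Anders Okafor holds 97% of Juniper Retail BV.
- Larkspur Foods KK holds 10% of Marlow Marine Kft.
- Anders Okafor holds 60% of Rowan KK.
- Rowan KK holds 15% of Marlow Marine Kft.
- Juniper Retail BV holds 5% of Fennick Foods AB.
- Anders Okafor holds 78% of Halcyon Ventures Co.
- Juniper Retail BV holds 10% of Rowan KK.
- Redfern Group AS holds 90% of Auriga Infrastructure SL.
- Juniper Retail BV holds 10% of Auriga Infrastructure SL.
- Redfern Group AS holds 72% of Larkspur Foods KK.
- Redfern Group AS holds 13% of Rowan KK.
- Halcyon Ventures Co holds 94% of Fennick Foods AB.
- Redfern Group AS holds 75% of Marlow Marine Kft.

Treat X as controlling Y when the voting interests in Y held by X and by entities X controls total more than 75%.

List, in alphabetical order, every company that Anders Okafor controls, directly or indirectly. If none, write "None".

Anders holds 97% of Juniper, so Anders controls Juniper.
Juniper holds 100% of Redfern, so Anders controls Redfern.
Anders holds 78% of Halcyon, so Anders controls Halcyon.
Redfern and Juniper together hold 90% + 10% = 100% of Auriga, so Anders controls Auriga.
Redfern and Anders and Juniper together hold 13% + 60% + 10% = 83% of Rowan, so Anders controls Rowan.
Redfern and Rowan together hold 75% + 15% = 90% of Marlow, so Anders controls Marlow.
Halcyon and Juniper together hold 94% + 5% = 99% of Fennick, so Anders controls Fennick.
No other company's threshold is met.

Auriga Infrastructure SL, Fennick Foods AB, Halcyon Ventures Co, Juniper Retail BV, Marlow Marine Kft, Redfern Group AS, Rowan KK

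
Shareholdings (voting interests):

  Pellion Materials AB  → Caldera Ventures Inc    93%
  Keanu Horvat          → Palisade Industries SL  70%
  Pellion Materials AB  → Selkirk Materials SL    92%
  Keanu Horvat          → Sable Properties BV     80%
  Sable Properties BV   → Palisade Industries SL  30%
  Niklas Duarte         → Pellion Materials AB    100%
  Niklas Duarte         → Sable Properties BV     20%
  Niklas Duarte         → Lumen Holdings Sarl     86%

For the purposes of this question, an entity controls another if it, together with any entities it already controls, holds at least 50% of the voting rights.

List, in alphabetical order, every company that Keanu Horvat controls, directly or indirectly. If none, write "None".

Palisade Industries SL, Sable Properties BV

Keanu holds 80% of Sable, so Keanu controls Sable.
Keanu and Sable together hold 70% + 30% = 100% of Palisade, so Keanu controls Palisade.
No other company's threshold is met.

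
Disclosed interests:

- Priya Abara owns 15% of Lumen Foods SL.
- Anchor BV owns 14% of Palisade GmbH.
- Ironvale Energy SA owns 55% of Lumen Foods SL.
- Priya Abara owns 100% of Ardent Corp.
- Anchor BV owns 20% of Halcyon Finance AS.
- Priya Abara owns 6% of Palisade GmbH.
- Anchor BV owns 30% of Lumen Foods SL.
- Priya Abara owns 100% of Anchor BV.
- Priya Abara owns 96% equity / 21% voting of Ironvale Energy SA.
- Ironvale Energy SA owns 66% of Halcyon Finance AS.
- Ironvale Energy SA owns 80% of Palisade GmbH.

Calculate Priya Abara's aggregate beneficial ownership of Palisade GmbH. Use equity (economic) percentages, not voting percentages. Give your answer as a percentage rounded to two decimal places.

Priya reaches Palisade along 3 paths.
Direct stake: 6% = 6%.
Via Ironvale: 96% × 80% = 76.8%.
Via Anchor: 100% × 14% = 14%.
Total: 6% + 76.8% + 14% = 96.8%.
Rounded: 96.80%.

96.80%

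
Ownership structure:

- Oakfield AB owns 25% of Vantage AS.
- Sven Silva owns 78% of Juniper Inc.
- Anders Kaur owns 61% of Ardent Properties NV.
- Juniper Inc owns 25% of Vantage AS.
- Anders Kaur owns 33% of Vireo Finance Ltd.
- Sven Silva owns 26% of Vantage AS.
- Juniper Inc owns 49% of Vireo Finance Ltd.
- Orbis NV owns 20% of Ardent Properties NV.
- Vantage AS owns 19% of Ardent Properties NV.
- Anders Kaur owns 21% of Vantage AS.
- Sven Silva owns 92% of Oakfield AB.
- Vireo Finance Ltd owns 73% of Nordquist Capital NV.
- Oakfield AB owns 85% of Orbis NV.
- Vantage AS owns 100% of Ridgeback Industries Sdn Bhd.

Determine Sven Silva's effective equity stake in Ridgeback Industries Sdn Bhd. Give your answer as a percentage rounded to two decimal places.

Sven reaches Ridgeback along 3 paths.
Via Vantage: 26% × 100% = 26%.
Via Juniper → Vantage: 78% × 25% × 100% = 19.5%.
Via Oakfield → Vantage: 92% × 25% × 100% = 23%.
Total: 26% + 19.5% + 23% = 68.5%.
Rounded: 68.50%.

68.50%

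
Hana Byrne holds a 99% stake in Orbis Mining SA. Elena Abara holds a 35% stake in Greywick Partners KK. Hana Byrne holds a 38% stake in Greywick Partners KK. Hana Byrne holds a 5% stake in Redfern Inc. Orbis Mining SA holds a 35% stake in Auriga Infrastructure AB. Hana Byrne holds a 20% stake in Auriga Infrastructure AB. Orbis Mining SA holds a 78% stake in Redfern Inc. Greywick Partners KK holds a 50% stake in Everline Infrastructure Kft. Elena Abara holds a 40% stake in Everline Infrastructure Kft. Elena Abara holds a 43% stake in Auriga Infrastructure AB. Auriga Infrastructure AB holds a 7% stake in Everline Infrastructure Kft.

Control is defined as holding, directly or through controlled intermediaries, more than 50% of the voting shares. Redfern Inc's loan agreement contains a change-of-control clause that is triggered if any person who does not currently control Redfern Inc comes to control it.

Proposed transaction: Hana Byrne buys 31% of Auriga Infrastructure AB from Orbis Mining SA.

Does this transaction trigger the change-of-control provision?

The purchase adds only to Hana's holdings (Orbis's stake shrinks), so Hana is the only person who could newly come to control Redfern.
Hana holds 99% of Orbis, so Hana controls Orbis.
Orbis and Hana together hold 78% + 5% = 83% of Redfern, so Hana controls Redfern.
So Hana already controls Redfern before the transaction.
After the purchase, Hana's direct stake in Auriga rises to 20% + 31% = 51%, and Orbis's stake falls to 4%.
Hana controlled Redfern already, so this is not a new person acquiring control; every other person's position is unchanged or reduced.
No new person acquires control, so the clause is not triggered.

No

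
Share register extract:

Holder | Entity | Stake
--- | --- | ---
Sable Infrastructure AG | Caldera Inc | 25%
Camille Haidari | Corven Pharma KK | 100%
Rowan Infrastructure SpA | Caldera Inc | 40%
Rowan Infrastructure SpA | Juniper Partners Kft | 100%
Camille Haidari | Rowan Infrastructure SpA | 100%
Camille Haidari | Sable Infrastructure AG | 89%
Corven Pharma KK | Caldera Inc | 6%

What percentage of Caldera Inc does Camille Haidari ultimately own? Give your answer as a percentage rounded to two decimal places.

Camille reaches Caldera along 3 paths.
Via Sable: 89% × 25% = 22.25%.
Via Rowan: 100% × 40% = 40%.
Via Corven: 100% × 6% = 6%.
Total: 22.25% + 40% + 6% = 68.25%.

68.25%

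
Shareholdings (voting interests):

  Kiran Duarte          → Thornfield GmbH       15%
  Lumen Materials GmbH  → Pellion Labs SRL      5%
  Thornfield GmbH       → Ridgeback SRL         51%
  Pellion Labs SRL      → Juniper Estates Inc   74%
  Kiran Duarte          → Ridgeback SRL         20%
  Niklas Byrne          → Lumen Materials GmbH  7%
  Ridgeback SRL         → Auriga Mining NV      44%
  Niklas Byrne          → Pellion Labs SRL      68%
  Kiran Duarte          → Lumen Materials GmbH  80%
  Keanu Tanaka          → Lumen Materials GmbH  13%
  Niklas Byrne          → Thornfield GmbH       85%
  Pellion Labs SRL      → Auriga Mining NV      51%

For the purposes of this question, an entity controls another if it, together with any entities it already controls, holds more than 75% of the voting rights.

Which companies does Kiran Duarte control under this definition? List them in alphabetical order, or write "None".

Kiran holds 80% of Lumen, so Kiran controls Lumen.
No other company's threshold is met.

Lumen Materials GmbH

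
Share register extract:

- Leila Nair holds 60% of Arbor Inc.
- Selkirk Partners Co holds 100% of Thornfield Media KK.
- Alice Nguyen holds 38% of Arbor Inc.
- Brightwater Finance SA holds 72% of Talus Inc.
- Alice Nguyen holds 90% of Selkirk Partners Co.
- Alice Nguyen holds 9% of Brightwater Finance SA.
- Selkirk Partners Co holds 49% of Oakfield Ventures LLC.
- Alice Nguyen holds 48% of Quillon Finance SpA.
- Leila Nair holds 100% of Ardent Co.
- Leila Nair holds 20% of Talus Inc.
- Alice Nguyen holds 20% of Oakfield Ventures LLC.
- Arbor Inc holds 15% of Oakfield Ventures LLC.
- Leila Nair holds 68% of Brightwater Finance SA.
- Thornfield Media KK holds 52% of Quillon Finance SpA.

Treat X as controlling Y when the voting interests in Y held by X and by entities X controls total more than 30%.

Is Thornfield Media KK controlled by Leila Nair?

No

Leila holds 60% of Arbor, so Leila controls Arbor.
Leila holds 68% of Brightwater, so Leila controls Brightwater.
Leila holds 100% of Ardent, so Leila controls Ardent.
Brightwater and Leila together hold 72% + 20% = 92% of Talus, so Leila controls Talus.
Neither Leila nor any entity Leila controls holds any voting interest in Thornfield.
So Leila does not control Thornfield.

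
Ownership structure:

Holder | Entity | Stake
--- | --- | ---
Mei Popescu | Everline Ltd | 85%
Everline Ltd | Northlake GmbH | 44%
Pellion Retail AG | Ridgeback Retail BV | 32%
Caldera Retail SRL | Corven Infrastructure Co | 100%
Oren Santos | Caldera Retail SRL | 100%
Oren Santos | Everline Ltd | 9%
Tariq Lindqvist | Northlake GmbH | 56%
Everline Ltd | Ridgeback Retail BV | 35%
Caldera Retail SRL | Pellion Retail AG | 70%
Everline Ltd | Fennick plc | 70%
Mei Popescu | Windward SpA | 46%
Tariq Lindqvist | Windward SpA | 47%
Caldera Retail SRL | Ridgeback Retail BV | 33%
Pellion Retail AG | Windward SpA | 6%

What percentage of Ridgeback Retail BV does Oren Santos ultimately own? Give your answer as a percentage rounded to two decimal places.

Oren reaches Ridgeback along 3 paths.
Via Caldera: 100% × 33% = 33%.
Via Caldera → Pellion: 100% × 70% × 32% = 22.4%.
Via Everline: 9% × 35% = 3.15%.
Total: 33% + 22.4% + 3.15% = 58.55%.

58.55%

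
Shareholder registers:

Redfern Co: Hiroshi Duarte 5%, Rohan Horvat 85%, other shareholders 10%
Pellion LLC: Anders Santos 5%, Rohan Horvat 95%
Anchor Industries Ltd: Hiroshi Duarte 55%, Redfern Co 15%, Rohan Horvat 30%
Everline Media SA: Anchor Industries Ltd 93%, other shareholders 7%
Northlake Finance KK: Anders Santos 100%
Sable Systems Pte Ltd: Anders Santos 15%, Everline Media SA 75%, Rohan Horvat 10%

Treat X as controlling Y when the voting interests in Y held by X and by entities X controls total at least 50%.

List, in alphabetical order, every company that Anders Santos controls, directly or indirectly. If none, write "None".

Anders holds 100% of Northlake, so Anders controls Northlake.
No other company's threshold is met.

Northlake Finance KK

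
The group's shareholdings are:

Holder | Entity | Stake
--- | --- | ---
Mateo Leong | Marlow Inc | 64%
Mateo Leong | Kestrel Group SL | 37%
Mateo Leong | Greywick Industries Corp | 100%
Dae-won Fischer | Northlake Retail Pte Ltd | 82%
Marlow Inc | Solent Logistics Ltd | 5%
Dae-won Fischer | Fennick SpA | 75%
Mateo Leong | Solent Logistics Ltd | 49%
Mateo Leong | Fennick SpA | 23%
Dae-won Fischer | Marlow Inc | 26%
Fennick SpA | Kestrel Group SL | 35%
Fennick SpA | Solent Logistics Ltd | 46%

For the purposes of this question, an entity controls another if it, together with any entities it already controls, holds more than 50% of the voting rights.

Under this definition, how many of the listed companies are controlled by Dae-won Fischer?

Dae-won holds 75% of Fennick, so Dae-won controls Fennick.
Dae-won holds 82% of Northlake, so Dae-won controls Northlake.
No other company's threshold is met.
Dae-won controls 2 companies.

2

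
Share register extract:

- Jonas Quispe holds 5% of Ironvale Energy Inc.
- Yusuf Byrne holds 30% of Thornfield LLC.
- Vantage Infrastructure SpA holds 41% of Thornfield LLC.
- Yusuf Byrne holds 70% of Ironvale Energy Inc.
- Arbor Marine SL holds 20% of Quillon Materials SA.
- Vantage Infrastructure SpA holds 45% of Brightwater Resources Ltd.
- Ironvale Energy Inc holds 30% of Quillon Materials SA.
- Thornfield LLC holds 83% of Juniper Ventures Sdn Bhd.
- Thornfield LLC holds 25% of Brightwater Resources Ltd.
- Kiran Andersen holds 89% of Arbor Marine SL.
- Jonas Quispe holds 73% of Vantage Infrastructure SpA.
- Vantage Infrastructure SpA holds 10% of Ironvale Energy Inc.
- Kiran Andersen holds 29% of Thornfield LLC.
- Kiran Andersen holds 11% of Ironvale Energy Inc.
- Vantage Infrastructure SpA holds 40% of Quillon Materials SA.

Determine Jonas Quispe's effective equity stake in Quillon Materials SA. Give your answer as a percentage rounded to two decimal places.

Jonas reaches Quillon along 3 paths.
Via Vantage: 73% × 40% = 29.2%.
Via Vantage → Ironvale: 73% × 10% × 30% = 2.19%.
Via Ironvale: 5% × 30% = 1.5%.
Total: 29.2% + 2.19% + 1.5% = 32.89%.

32.89%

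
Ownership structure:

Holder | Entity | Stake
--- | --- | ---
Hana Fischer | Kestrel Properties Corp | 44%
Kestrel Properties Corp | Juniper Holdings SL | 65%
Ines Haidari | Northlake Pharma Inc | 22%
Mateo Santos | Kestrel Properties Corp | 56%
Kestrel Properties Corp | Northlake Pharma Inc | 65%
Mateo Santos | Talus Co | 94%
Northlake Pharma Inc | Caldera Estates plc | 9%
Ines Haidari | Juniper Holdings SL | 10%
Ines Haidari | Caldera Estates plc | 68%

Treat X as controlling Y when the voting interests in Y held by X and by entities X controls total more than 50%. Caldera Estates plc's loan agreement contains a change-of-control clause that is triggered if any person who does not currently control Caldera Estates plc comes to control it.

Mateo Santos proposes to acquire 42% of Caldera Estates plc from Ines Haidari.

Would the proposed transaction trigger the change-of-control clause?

Yes

The purchase adds only to Mateo's holdings (Ines's stake shrinks), so Mateo is the only person who could newly come to control Caldera.
Mateo holds 56% of Kestrel, so Mateo controls Kestrel.
Kestrel holds 65% of Juniper, so Mateo controls Juniper.
Kestrel holds 65% of Northlake, so Mateo controls Northlake.
Mateo holds 94% of Talus, so Mateo controls Talus.
In Caldera, Mateo's side holds only 9%, not > 50%.
So before the transaction, Mateo does not control Caldera.
After the purchase, Mateo holds 42% of Caldera directly, and Ines's stake falls to 26%.
Northlake and Mateo together hold 9% + 42% = 51% of Caldera, so Mateo controls Caldera.
Mateo did not control Caldera before and does after, so the clause is triggered.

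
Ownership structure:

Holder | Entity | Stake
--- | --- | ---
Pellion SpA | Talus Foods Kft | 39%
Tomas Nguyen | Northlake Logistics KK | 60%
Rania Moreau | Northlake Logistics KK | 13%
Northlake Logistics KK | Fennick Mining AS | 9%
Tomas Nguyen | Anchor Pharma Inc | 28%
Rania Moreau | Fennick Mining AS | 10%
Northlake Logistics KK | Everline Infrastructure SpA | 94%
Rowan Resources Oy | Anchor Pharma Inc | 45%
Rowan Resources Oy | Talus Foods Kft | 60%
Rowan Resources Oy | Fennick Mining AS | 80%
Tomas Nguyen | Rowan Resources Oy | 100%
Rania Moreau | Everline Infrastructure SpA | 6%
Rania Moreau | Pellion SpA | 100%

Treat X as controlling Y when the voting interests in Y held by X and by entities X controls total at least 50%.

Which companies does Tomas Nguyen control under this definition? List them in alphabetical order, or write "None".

Tomas holds 100% of Rowan, so Tomas controls Rowan.
Tomas holds 60% of Northlake, so Tomas controls Northlake.
Rowan and Northlake together hold 80% + 9% = 89% of Fennick, so Tomas controls Fennick.
Northlake holds 94% of Everline, so Tomas controls Everline.
Tomas and Rowan together hold 28% + 45% = 73% of Anchor, so Tomas controls Anchor.
Rowan holds 60% of Talus, so Tomas controls Talus.
No other company's threshold is met.

Anchor Pharma Inc, Everline Infrastructure SpA, Fennick Mining AS, Northlake Logistics KK, Rowan Resources Oy, Talus Foods Kft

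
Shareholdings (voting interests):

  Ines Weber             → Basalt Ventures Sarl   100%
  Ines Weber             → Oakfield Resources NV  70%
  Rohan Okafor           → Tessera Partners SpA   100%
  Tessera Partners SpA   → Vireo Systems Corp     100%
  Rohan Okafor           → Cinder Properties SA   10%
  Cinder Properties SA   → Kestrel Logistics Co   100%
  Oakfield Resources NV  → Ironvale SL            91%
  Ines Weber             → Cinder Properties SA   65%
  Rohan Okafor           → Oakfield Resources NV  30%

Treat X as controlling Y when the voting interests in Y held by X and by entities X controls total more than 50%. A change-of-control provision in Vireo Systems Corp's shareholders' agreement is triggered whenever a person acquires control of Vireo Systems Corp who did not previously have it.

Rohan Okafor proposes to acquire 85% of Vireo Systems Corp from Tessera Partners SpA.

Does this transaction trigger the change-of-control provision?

The purchase adds only to Rohan's holdings (Tessera's stake shrinks), so Rohan is the only person who could newly come to control Vireo.
Rohan holds 100% of Tessera, so Rohan controls Tessera.
Tessera holds 100% of Vireo, so Rohan controls Vireo.
So Rohan already controls Vireo before the transaction.
After the purchase, Rohan holds 85% of Vireo directly, and Tessera's stake falls to 15%.
Rohan controlled Vireo already, so this is not a new person acquiring control; every other person's position is unchanged or reduced.
No new person acquires control, so the clause is not triggered.

No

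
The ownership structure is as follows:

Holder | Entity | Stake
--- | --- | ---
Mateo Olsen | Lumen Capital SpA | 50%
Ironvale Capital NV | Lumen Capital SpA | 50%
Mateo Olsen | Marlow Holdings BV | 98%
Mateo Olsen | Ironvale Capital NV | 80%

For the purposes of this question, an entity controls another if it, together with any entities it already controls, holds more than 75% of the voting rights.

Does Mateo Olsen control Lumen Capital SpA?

Yes

Mateo holds 80% of Ironvale, so Mateo controls Ironvale.
Mateo and Ironvale together hold 50% + 50% = 100% of Lumen, so Mateo controls Lumen.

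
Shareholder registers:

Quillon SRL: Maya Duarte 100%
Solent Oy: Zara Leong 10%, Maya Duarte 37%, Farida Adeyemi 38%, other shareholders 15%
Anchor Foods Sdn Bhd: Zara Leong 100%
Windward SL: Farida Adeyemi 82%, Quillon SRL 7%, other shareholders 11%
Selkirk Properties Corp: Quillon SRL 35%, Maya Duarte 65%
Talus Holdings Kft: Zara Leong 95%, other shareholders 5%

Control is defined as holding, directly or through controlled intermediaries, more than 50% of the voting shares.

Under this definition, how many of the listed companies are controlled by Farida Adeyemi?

1

Farida holds 82% of Windward, so Farida controls Windward.
No other company's threshold is met.
Farida controls 1 company.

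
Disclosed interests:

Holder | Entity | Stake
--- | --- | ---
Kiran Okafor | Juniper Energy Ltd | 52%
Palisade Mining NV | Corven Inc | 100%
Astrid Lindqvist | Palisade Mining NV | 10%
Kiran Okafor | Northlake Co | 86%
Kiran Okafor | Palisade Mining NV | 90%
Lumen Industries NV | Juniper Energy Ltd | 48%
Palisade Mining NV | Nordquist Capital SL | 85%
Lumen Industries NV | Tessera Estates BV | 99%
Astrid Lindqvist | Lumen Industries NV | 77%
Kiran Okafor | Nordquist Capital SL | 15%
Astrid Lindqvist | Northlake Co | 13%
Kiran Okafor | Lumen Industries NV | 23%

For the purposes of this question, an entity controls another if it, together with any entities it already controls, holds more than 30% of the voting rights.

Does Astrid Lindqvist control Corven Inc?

No

Astrid holds 77% of Lumen, so Astrid controls Lumen.
Lumen holds 99% of Tessera, so Astrid controls Tessera.
Lumen holds 48% of Juniper, so Astrid controls Juniper.
Neither Astrid nor any entity Astrid controls holds any voting interest in Corven.
So Astrid does not control Corven.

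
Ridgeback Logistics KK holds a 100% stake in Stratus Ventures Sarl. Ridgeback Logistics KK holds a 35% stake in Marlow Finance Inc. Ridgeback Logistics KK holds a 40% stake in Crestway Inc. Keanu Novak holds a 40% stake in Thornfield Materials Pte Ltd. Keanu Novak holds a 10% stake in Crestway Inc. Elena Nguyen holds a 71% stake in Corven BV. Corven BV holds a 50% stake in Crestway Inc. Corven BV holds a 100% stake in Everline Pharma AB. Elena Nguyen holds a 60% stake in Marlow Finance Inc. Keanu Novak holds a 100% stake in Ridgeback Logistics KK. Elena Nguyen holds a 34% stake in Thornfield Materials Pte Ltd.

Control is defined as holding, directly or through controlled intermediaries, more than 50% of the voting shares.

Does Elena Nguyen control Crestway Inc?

No

Elena holds 71% of Corven, so Elena controls Corven.
Corven holds 100% of Everline, so Elena controls Everline.
Elena holds 60% of Marlow, so Elena controls Marlow.
In Crestway, Elena's side holds only 50%, not > 50%.
So Elena does not control Crestway.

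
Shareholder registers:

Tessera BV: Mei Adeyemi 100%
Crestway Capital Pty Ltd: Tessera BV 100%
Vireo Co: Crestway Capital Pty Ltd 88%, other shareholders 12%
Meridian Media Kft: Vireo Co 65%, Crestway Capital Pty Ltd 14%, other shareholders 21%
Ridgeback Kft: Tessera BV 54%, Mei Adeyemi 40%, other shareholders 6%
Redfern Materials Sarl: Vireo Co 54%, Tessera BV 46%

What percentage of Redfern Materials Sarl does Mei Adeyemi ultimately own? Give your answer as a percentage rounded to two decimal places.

93.52%

Mei reaches Redfern along 2 paths.
Via Tessera → Crestway → Vireo: 100% × 100% × 88% × 54% = 47.52%.
Via Tessera: 100% × 46% = 46%.
Total: 47.52% + 46% = 93.52%.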